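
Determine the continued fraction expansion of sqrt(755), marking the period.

Write x_i = (sqrt(755) + m_i)/d_i with (m_0, d_0) = (0, 1). a_0 = floor(sqrt(755)) = 27, since 27^2 = 729 <= 755 < 784 = 28^2.
Iterate m_{i+1} = d_i*a_i - m_i, d_{i+1} = (755 - m_{i+1}^2)/d_i, a_{i+1} = floor((a_0 + m_{i+1})/d_{i+1}):
  m_1 = 1*27 - 0 = 27, d_1 = (755 - 27^2)/1 = 26/1 = 26, a_1 = floor((27 + 27)/26) = 2.
  m_2 = 26*2 - 27 = 25, d_2 = (755 - 25^2)/26 = 130/26 = 5, a_2 = floor((27 + 25)/5) = 10.
  m_3 = 5*10 - 25 = 25, d_3 = (755 - 25^2)/5 = 130/5 = 26, a_3 = floor((27 + 25)/26) = 2.
  m_4 = 26*2 - 25 = 27, d_4 = (755 - 27^2)/26 = 26/26 = 1, a_4 = floor((27 + 27)/1) = 54.
  m_5 = 1*54 - 27 = 27, d_5 = (755 - 27^2)/1 = 26/1 = 26: (m_5, d_5) = (m_1, d_1) = (27, 26), so from here the quotients repeat a_1, ..., a_4; the period length is 4.
Hence the expansion of sqrt(755) is a_0 = 27 followed by the repeating block 2, 10, 2, 54 (period 4).

[27; (2, 10, 2, 54)]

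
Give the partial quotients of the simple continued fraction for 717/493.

[1; 2, 4, 1, 44]

Run the Euclidean algorithm on 717 and 493; the successive quotients are the partial quotients a_0, a_1, ... (each step inverts the fractional part left over by the previous one):
  717 = 1*493 + 224, so a_0 = 1.
  493 = 2*224 + 45, so a_1 = 2.
  224 = 4*45 + 44, so a_2 = 4.
  45 = 1*44 + 1, so a_3 = 1.
  44 = 44*1 + 0, so a_4 = 44.
The remainder reaches 0 after 5 divisions, so the expansion has 5 partial quotients, read off in order.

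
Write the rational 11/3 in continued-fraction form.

Run the Euclidean algorithm on 11 and 3; the successive quotients are the partial quotients a_0, a_1, ... (each step inverts the fractional part left over by the previous one):
  11 = 3*3 + 2, so a_0 = 3.
  3 = 1*2 + 1, so a_1 = 1.
  2 = 2*1 + 0, so a_2 = 2.
The remainder reaches 0 after 3 divisions, so the expansion has 3 partial quotients, read off in order.

[3; 1, 2]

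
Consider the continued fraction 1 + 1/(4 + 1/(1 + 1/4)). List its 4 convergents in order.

1/1, 5/4, 6/5, 29/24

Using the convergent recurrence p_i = a_i*p_{i-1} + p_{i-2}, q_i = a_i*q_{i-1} + q_{i-2} with p_{-2}=0, p_{-1}=1, q_{-2}=1, q_{-1}=0:
  i=0: a_0=1, p_0 = 1*1 + 0 = 1, q_0 = 1*0 + 1 = 1.
  i=1: a_1=4, p_1 = 4*1 + 1 = 5, q_1 = 4*1 + 0 = 4.
  i=2: a_2=1, p_2 = 1*5 + 1 = 6, q_2 = 1*4 + 1 = 5.
  i=3: a_3=4, p_3 = 4*6 + 5 = 29, q_3 = 4*5 + 4 = 24.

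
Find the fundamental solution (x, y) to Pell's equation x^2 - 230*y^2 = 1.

(x, y) = (91, 6)

First expand sqrt(230) as a continued fraction. With x_i = (sqrt(230) + m_i)/d_i and (m_0, d_0) = (0, 1): a_0 = floor(sqrt(230)) = 15, since 15^2 = 225 <= 230 < 256 = 16^2.
Iterate m_{i+1} = d_i*a_i - m_i, d_{i+1} = (230 - m_{i+1}^2)/d_i, a_{i+1} = floor((a_0 + m_{i+1})/d_{i+1}):
  m_1 = 1*15 - 0 = 15, d_1 = (230 - 15^2)/1 = 5/1 = 5, a_1 = floor((15 + 15)/5) = 6.
  m_2 = 5*6 - 15 = 15, d_2 = (230 - 15^2)/5 = 5/5 = 1, a_2 = floor((15 + 15)/1) = 30.
  m_3 = 1*30 - 15 = 15, d_3 = (230 - 15^2)/1 = 5/1 = 5: (m_3, d_3) = (m_1, d_1) = (15, 5), so from here the quotients repeat a_1, a_2; the period length is 2.
So sqrt(230) = [15; (6, 30)] with period length k = 2.
k is even, so the fundamental solution of x^2 - 230y^2 = 1 is (p_{k-1}, q_{k-1}) = (p_1, q_1); compute convergents through index 1.
Convergents (p_i = a_i*p_{i-1} + p_{i-2}, q_i = a_i*q_{i-1} + q_{i-2} with p_{-2}=0, p_{-1}=1, q_{-2}=1, q_{-1}=0):
  i=0: a_0=15, p_0 = 15*1 + 0 = 15, q_0 = 15*0 + 1 = 1.
  i=1: a_1=6, p_1 = 6*15 + 1 = 91, q_1 = 6*1 + 0 = 6.
Check: 91^2 - 230*6^2 = 8281 - 8280 = 1, so (x, y) = (91, 6) solves the equation, and by the theorem it is the least positive solution.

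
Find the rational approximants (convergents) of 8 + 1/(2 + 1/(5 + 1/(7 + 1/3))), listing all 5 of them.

8/1, 17/2, 93/11, 668/79, 2097/248

Using the convergent recurrence p_i = a_i*p_{i-1} + p_{i-2}, q_i = a_i*q_{i-1} + q_{i-2} with p_{-2}=0, p_{-1}=1, q_{-2}=1, q_{-1}=0:
  i=0: a_0=8, p_0 = 8*1 + 0 = 8, q_0 = 8*0 + 1 = 1.
  i=1: a_1=2, p_1 = 2*8 + 1 = 17, q_1 = 2*1 + 0 = 2.
  i=2: a_2=5, p_2 = 5*17 + 8 = 93, q_2 = 5*2 + 1 = 11.
  i=3: a_3=7, p_3 = 7*93 + 17 = 668, q_3 = 7*11 + 2 = 79.
  i=4: a_4=3, p_4 = 3*668 + 93 = 2097, q_4 = 3*79 + 11 = 248.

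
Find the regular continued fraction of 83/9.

[9; 4, 2]

Run the Euclidean algorithm on 83 and 9; the successive quotients are the partial quotients a_0, a_1, ... (each step inverts the fractional part left over by the previous one):
  83 = 9*9 + 2, so a_0 = 9.
  9 = 4*2 + 1, so a_1 = 4.
  2 = 2*1 + 0, so a_2 = 2.
The remainder reaches 0 after 3 divisions, so the expansion has 3 partial quotients, read off in order.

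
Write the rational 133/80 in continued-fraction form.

[1; 1, 1, 1, 26]

Run the Euclidean algorithm on 133 and 80; the successive quotients are the partial quotients a_0, a_1, ... (each step inverts the fractional part left over by the previous one):
  133 = 1*80 + 53, so a_0 = 1.
  80 = 1*53 + 27, so a_1 = 1.
  53 = 1*27 + 26, so a_2 = 1.
  27 = 1*26 + 1, so a_3 = 1.
  26 = 26*1 + 0, so a_4 = 26.
The remainder reaches 0 after 5 divisions, so the expansion has 5 partial quotients, read off in order.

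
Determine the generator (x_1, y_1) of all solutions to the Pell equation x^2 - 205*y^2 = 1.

First expand sqrt(205) as a continued fraction. With x_i = (sqrt(205) + m_i)/d_i and (m_0, d_0) = (0, 1): a_0 = floor(sqrt(205)) = 14, since 14^2 = 196 <= 205 < 225 = 15^2.
Iterate m_{i+1} = d_i*a_i - m_i, d_{i+1} = (205 - m_{i+1}^2)/d_i, a_{i+1} = floor((a_0 + m_{i+1})/d_{i+1}):
  m_1 = 1*14 - 0 = 14, d_1 = (205 - 14^2)/1 = 9/1 = 9, a_1 = floor((14 + 14)/9) = 3.
  m_2 = 9*3 - 14 = 13, d_2 = (205 - 13^2)/9 = 36/9 = 4, a_2 = floor((14 + 13)/4) = 6.
  m_3 = 4*6 - 13 = 11, d_3 = (205 - 11^2)/4 = 84/4 = 21, a_3 = floor((14 + 11)/21) = 1.
  m_4 = 21*1 - 11 = 10, d_4 = (205 - 10^2)/21 = 105/21 = 5, a_4 = floor((14 + 10)/5) = 4.
  m_5 = 5*4 - 10 = 10, d_5 = (205 - 10^2)/5 = 105/5 = 21, a_5 = floor((14 + 10)/21) = 1.
  m_6 = 21*1 - 10 = 11, d_6 = (205 - 11^2)/21 = 84/21 = 4, a_6 = floor((14 + 11)/4) = 6.
  m_7 = 4*6 - 11 = 13, d_7 = (205 - 13^2)/4 = 36/4 = 9, a_7 = floor((14 + 13)/9) = 3.
  m_8 = 9*3 - 13 = 14, d_8 = (205 - 14^2)/9 = 9/9 = 1, a_8 = floor((14 + 14)/1) = 28.
  m_9 = 1*28 - 14 = 14, d_9 = (205 - 14^2)/1 = 9/1 = 9: (m_9, d_9) = (m_1, d_1) = (14, 9), so from here the quotients repeat a_1, ..., a_8; the period length is 8.
So sqrt(205) = [14; (3, 6, 1, 4, 1, 6, 3, 28)] with period length k = 8.
k is even, so the fundamental solution of x^2 - 205y^2 = 1 is (p_{k-1}, q_{k-1}) = (p_7, q_7); compute convergents through index 7.
Convergents (p_i = a_i*p_{i-1} + p_{i-2}, q_i = a_i*q_{i-1} + q_{i-2} with p_{-2}=0, p_{-1}=1, q_{-2}=1, q_{-1}=0):
  i=0: a_0=14, p_0 = 14*1 + 0 = 14, q_0 = 14*0 + 1 = 1.
  i=1: a_1=3, p_1 = 3*14 + 1 = 43, q_1 = 3*1 + 0 = 3.
  i=2: a_2=6, p_2 = 6*43 + 14 = 272, q_2 = 6*3 + 1 = 19.
  i=3: a_3=1, p_3 = 1*272 + 43 = 315, q_3 = 1*19 + 3 = 22.
  i=4: a_4=4, p_4 = 4*315 + 272 = 1532, q_4 = 4*22 + 19 = 107.
  i=5: a_5=1, p_5 = 1*1532 + 315 = 1847, q_5 = 1*107 + 22 = 129.
  i=6: a_6=6, p_6 = 6*1847 + 1532 = 12614, q_6 = 6*129 + 107 = 881.
  i=7: a_7=3, p_7 = 3*12614 + 1847 = 39689, q_7 = 3*881 + 129 = 2772.
Check: 39689^2 - 205*2772^2 = 1575216721 - 1575216720 = 1, so (x, y) = (39689, 2772) solves the equation, and by the theorem it is the least positive solution.

(x, y) = (39689, 2772)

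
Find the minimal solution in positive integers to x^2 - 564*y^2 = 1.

First expand sqrt(564) as a continued fraction. With x_i = (sqrt(564) + m_i)/d_i and (m_0, d_0) = (0, 1): a_0 = floor(sqrt(564)) = 23, since 23^2 = 529 <= 564 < 576 = 24^2.
Iterate m_{i+1} = d_i*a_i - m_i, d_{i+1} = (564 - m_{i+1}^2)/d_i, a_{i+1} = floor((a_0 + m_{i+1})/d_{i+1}):
  m_1 = 1*23 - 0 = 23, d_1 = (564 - 23^2)/1 = 35/1 = 35, a_1 = floor((23 + 23)/35) = 1.
  m_2 = 35*1 - 23 = 12, d_2 = (564 - 12^2)/35 = 420/35 = 12, a_2 = floor((23 + 12)/12) = 2.
  m_3 = 12*2 - 12 = 12, d_3 = (564 - 12^2)/12 = 420/12 = 35, a_3 = floor((23 + 12)/35) = 1.
  m_4 = 35*1 - 12 = 23, d_4 = (564 - 23^2)/35 = 35/35 = 1, a_4 = floor((23 + 23)/1) = 46.
  m_5 = 1*46 - 23 = 23, d_5 = (564 - 23^2)/1 = 35/1 = 35: (m_5, d_5) = (m_1, d_1) = (23, 35), so from here the quotients repeat a_1, ..., a_4; the period length is 4.
So sqrt(564) = [23; (1, 2, 1, 46)] with period length k = 4.
k is even, so the fundamental solution of x^2 - 564y^2 = 1 is (p_{k-1}, q_{k-1}) = (p_3, q_3); compute convergents through index 3.
Convergents (p_i = a_i*p_{i-1} + p_{i-2}, q_i = a_i*q_{i-1} + q_{i-2} with p_{-2}=0, p_{-1}=1, q_{-2}=1, q_{-1}=0):
  i=0: a_0=23, p_0 = 23*1 + 0 = 23, q_0 = 23*0 + 1 = 1.
  i=1: a_1=1, p_1 = 1*23 + 1 = 24, q_1 = 1*1 + 0 = 1.
  i=2: a_2=2, p_2 = 2*24 + 23 = 71, q_2 = 2*1 + 1 = 3.
  i=3: a_3=1, p_3 = 1*71 + 24 = 95, q_3 = 1*3 + 1 = 4.
Check: 95^2 - 564*4^2 = 9025 - 9024 = 1, so (x, y) = (95, 4) solves the equation, and by the theorem it is the least positive solution.

(x, y) = (95, 4)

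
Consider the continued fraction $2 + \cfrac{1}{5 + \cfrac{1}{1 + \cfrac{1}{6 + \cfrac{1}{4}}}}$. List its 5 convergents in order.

2/1, 11/5, 13/6, 89/41, 369/170

Using the convergent recurrence p_i = a_i*p_{i-1} + p_{i-2}, q_i = a_i*q_{i-1} + q_{i-2} with p_{-2}=0, p_{-1}=1, q_{-2}=1, q_{-1}=0:
  i=0: a_0=2, p_0 = 2*1 + 0 = 2, q_0 = 2*0 + 1 = 1.
  i=1: a_1=5, p_1 = 5*2 + 1 = 11, q_1 = 5*1 + 0 = 5.
  i=2: a_2=1, p_2 = 1*11 + 2 = 13, q_2 = 1*5 + 1 = 6.
  i=3: a_3=6, p_3 = 6*13 + 11 = 89, q_3 = 6*6 + 5 = 41.
  i=4: a_4=4, p_4 = 4*89 + 13 = 369, q_4 = 4*41 + 6 = 170.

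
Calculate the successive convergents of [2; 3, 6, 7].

2/1, 7/3, 44/19, 315/136

Using the convergent recurrence p_i = a_i*p_{i-1} + p_{i-2}, q_i = a_i*q_{i-1} + q_{i-2} with p_{-2}=0, p_{-1}=1, q_{-2}=1, q_{-1}=0:
  i=0: a_0=2, p_0 = 2*1 + 0 = 2, q_0 = 2*0 + 1 = 1.
  i=1: a_1=3, p_1 = 3*2 + 1 = 7, q_1 = 3*1 + 0 = 3.
  i=2: a_2=6, p_2 = 6*7 + 2 = 44, q_2 = 6*3 + 1 = 19.
  i=3: a_3=7, p_3 = 7*44 + 7 = 315, q_3 = 7*19 + 3 = 136.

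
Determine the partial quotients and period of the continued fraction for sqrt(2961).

Write x_i = (sqrt(2961) + m_i)/d_i with (m_0, d_0) = (0, 1). a_0 = floor(sqrt(2961)) = 54, since 54^2 = 2916 <= 2961 < 3025 = 55^2.
Iterate m_{i+1} = d_i*a_i - m_i, d_{i+1} = (2961 - m_{i+1}^2)/d_i, a_{i+1} = floor((a_0 + m_{i+1})/d_{i+1}):
  m_1 = 1*54 - 0 = 54, d_1 = (2961 - 54^2)/1 = 45/1 = 45, a_1 = floor((54 + 54)/45) = 2.
  m_2 = 45*2 - 54 = 36, d_2 = (2961 - 36^2)/45 = 1665/45 = 37, a_2 = floor((54 + 36)/37) = 2.
  m_3 = 37*2 - 36 = 38, d_3 = (2961 - 38^2)/37 = 1517/37 = 41, a_3 = floor((54 + 38)/41) = 2.
  m_4 = 41*2 - 38 = 44, d_4 = (2961 - 44^2)/41 = 1025/41 = 25, a_4 = floor((54 + 44)/25) = 3.
  m_5 = 25*3 - 44 = 31, d_5 = (2961 - 31^2)/25 = 2000/25 = 80, a_5 = floor((54 + 31)/80) = 1.
  m_6 = 80*1 - 31 = 49, d_6 = (2961 - 49^2)/80 = 560/80 = 7, a_6 = floor((54 + 49)/7) = 14.
  m_7 = 7*14 - 49 = 49, d_7 = (2961 - 49^2)/7 = 560/7 = 80, a_7 = floor((54 + 49)/80) = 1.
  m_8 = 80*1 - 49 = 31, d_8 = (2961 - 31^2)/80 = 2000/80 = 25, a_8 = floor((54 + 31)/25) = 3.
  m_9 = 25*3 - 31 = 44, d_9 = (2961 - 44^2)/25 = 1025/25 = 41, a_9 = floor((54 + 44)/41) = 2.
  m_10 = 41*2 - 44 = 38, d_10 = (2961 - 38^2)/41 = 1517/41 = 37, a_10 = floor((54 + 38)/37) = 2.
  m_11 = 37*2 - 38 = 36, d_11 = (2961 - 36^2)/37 = 1665/37 = 45, a_11 = floor((54 + 36)/45) = 2.
  m_12 = 45*2 - 36 = 54, d_12 = (2961 - 54^2)/45 = 45/45 = 1, a_12 = floor((54 + 54)/1) = 108.
  m_13 = 1*108 - 54 = 54, d_13 = (2961 - 54^2)/1 = 45/1 = 45: (m_13, d_13) = (m_1, d_1) = (54, 45), so from here the quotients repeat a_1, ..., a_12; the period length is 12.
Hence the expansion of sqrt(2961) is a_0 = 54 followed by the repeating block 2, 2, 2, 3, 1, 14, 1, 3, 2, 2, 2, 108 (period 12).

[54; (2, 2, 2, 3, 1, 14, 1, 3, 2, 2, 2, 108)]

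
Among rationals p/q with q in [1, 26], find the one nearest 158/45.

Expand x = 158/45 as a continued fraction with the Euclidean algorithm:
  158 = 3*45 + 23, so a_0 = 3.
  45 = 1*23 + 22, so a_1 = 1.
  23 = 1*22 + 1, so a_2 = 1.
  22 = 22*1 + 0, so a_3 = 22.
so x = [3; 1, 1, 22].
Convergents (p_i = a_i*p_{i-1} + p_{i-2}, q_i = a_i*q_{i-1} + q_{i-2} with p_{-2}=0, p_{-1}=1, q_{-2}=1, q_{-1}=0), until the denominator exceeds 26:
  i=0: a_0=3, p_0 = 3*1 + 0 = 3, q_0 = 3*0 + 1 = 1.
  i=1: a_1=1, p_1 = 1*3 + 1 = 4, q_1 = 1*1 + 0 = 1.
  i=2: a_2=1, p_2 = 1*4 + 3 = 7, q_2 = 1*1 + 1 = 2.
  i=3: a_3=22, p_3 = 22*7 + 4 = 158, q_3 = 22*2 + 1 = 45.
q_3 = 45 > 26, so the last convergent with denominator <= 26 is p_2/q_2 = 7/2.
The closest fraction with denominator <= 26 is either p_2/q_2 or the intermediate fraction (k*p_2 + p_1)/(k*q_2 + q_1) with the largest k >= 1 whose denominator stays <= 26; these approach x as k grows, and every other convergent or intermediate fraction in range is farther away.
Largest k: floor((26 - q_1)/q_2) = floor((26 - 1)/2) = 12.
That gives (12*7 + 4)/(12*2 + 1) = 88/25.
Compare the errors: |x - 7/2| = |158*2 - 7*45|/(45*2) = 1/90, and |x - 88/25| = |158*25 - 88*45|/(45*25) = 10/1125.
Cross-multiplying, 10*90 = 900 < 1125 = 1*1125, so 10/1125 is smaller: the intermediate fraction 88/25 is closer to x than 7/2.

88/25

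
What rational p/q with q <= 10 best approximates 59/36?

Expand x = 59/36 as a continued fraction with the Euclidean algorithm:
  59 = 1*36 + 23, so a_0 = 1.
  36 = 1*23 + 13, so a_1 = 1.
  23 = 1*13 + 10, so a_2 = 1.
  13 = 1*10 + 3, so a_3 = 1.
  10 = 3*3 + 1, so a_4 = 3.
  3 = 3*1 + 0, so a_5 = 3.
so x = [1; 1, 1, 1, 3, 3].
Convergents (p_i = a_i*p_{i-1} + p_{i-2}, q_i = a_i*q_{i-1} + q_{i-2} with p_{-2}=0, p_{-1}=1, q_{-2}=1, q_{-1}=0), until the denominator exceeds 10:
  i=0: a_0=1, p_0 = 1*1 + 0 = 1, q_0 = 1*0 + 1 = 1.
  i=1: a_1=1, p_1 = 1*1 + 1 = 2, q_1 = 1*1 + 0 = 1.
  i=2: a_2=1, p_2 = 1*2 + 1 = 3, q_2 = 1*1 + 1 = 2.
  i=3: a_3=1, p_3 = 1*3 + 2 = 5, q_3 = 1*2 + 1 = 3.
  i=4: a_4=3, p_4 = 3*5 + 3 = 18, q_4 = 3*3 + 2 = 11.
q_4 = 11 > 10, so the last convergent with denominator <= 10 is p_3/q_3 = 5/3.
The closest fraction with denominator <= 10 is either p_3/q_3 or the intermediate fraction (k*p_3 + p_2)/(k*q_3 + q_2) with the largest k >= 1 whose denominator stays <= 10; these approach x as k grows, and every other convergent or intermediate fraction in range is farther away.
Largest k: floor((10 - q_2)/q_3) = floor((10 - 2)/3) = 2.
That gives (2*5 + 3)/(2*3 + 2) = 13/8.
Compare the errors: |x - 5/3| = |59*3 - 5*36|/(36*3) = 3/108, and |x - 13/8| = |59*8 - 13*36|/(36*8) = 4/288.
Cross-multiplying, 4*108 = 432 < 864 = 3*288, so 4/288 is smaller: the intermediate fraction 13/8 is closer to x than 5/3.

13/8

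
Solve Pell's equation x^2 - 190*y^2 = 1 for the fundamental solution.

First expand sqrt(190) as a continued fraction. With x_i = (sqrt(190) + m_i)/d_i and (m_0, d_0) = (0, 1): a_0 = floor(sqrt(190)) = 13, since 13^2 = 169 <= 190 < 196 = 14^2.
Iterate m_{i+1} = d_i*a_i - m_i, d_{i+1} = (190 - m_{i+1}^2)/d_i, a_{i+1} = floor((a_0 + m_{i+1})/d_{i+1}):
  m_1 = 1*13 - 0 = 13, d_1 = (190 - 13^2)/1 = 21/1 = 21, a_1 = floor((13 + 13)/21) = 1.
  m_2 = 21*1 - 13 = 8, d_2 = (190 - 8^2)/21 = 126/21 = 6, a_2 = floor((13 + 8)/6) = 3.
  m_3 = 6*3 - 8 = 10, d_3 = (190 - 10^2)/6 = 90/6 = 15, a_3 = floor((13 + 10)/15) = 1.
  m_4 = 15*1 - 10 = 5, d_4 = (190 - 5^2)/15 = 165/15 = 11, a_4 = floor((13 + 5)/11) = 1.
  m_5 = 11*1 - 5 = 6, d_5 = (190 - 6^2)/11 = 154/11 = 14, a_5 = floor((13 + 6)/14) = 1.
  m_6 = 14*1 - 6 = 8, d_6 = (190 - 8^2)/14 = 126/14 = 9, a_6 = floor((13 + 8)/9) = 2.
  m_7 = 9*2 - 8 = 10, d_7 = (190 - 10^2)/9 = 90/9 = 10, a_7 = floor((13 + 10)/10) = 2.
  m_8 = 10*2 - 10 = 10, d_8 = (190 - 10^2)/10 = 90/10 = 9, a_8 = floor((13 + 10)/9) = 2.
  m_9 = 9*2 - 10 = 8, d_9 = (190 - 8^2)/9 = 126/9 = 14, a_9 = floor((13 + 8)/14) = 1.
  m_10 = 14*1 - 8 = 6, d_10 = (190 - 6^2)/14 = 154/14 = 11, a_10 = floor((13 + 6)/11) = 1.
  m_11 = 11*1 - 6 = 5, d_11 = (190 - 5^2)/11 = 165/11 = 15, a_11 = floor((13 + 5)/15) = 1.
  m_12 = 15*1 - 5 = 10, d_12 = (190 - 10^2)/15 = 90/15 = 6, a_12 = floor((13 + 10)/6) = 3.
  m_13 = 6*3 - 10 = 8, d_13 = (190 - 8^2)/6 = 126/6 = 21, a_13 = floor((13 + 8)/21) = 1.
  m_14 = 21*1 - 8 = 13, d_14 = (190 - 13^2)/21 = 21/21 = 1, a_14 = floor((13 + 13)/1) = 26.
  m_15 = 1*26 - 13 = 13, d_15 = (190 - 13^2)/1 = 21/1 = 21: (m_15, d_15) = (m_1, d_1) = (13, 21), so from here the quotients repeat a_1, ..., a_14; the period length is 14.
So sqrt(190) = [13; (1, 3, 1, 1, 1, 2, 2, 2, 1, 1, 1, 3, 1, 26)] with period length k = 14.
k is even, so the fundamental solution of x^2 - 190y^2 = 1 is (p_{k-1}, q_{k-1}) = (p_13, q_13); compute convergents through index 13.
Convergents (p_i = a_i*p_{i-1} + p_{i-2}, q_i = a_i*q_{i-1} + q_{i-2} with p_{-2}=0, p_{-1}=1, q_{-2}=1, q_{-1}=0):
  i=0: a_0=13, p_0 = 13*1 + 0 = 13, q_0 = 13*0 + 1 = 1.
  i=1: a_1=1, p_1 = 1*13 + 1 = 14, q_1 = 1*1 + 0 = 1.
  i=2: a_2=3, p_2 = 3*14 + 13 = 55, q_2 = 3*1 + 1 = 4.
  i=3: a_3=1, p_3 = 1*55 + 14 = 69, q_3 = 1*4 + 1 = 5.
  i=4: a_4=1, p_4 = 1*69 + 55 = 124, q_4 = 1*5 + 4 = 9.
  i=5: a_5=1, p_5 = 1*124 + 69 = 193, q_5 = 1*9 + 5 = 14.
  i=6: a_6=2, p_6 = 2*193 + 124 = 510, q_6 = 2*14 + 9 = 37.
  i=7: a_7=2, p_7 = 2*510 + 193 = 1213, q_7 = 2*37 + 14 = 88.
  i=8: a_8=2, p_8 = 2*1213 + 510 = 2936, q_8 = 2*88 + 37 = 213.
  i=9: a_9=1, p_9 = 1*2936 + 1213 = 4149, q_9 = 1*213 + 88 = 301.
  i=10: a_10=1, p_10 = 1*4149 + 2936 = 7085, q_10 = 1*301 + 213 = 514.
  i=11: a_11=1, p_11 = 1*7085 + 4149 = 11234, q_11 = 1*514 + 301 = 815.
  i=12: a_12=3, p_12 = 3*11234 + 7085 = 40787, q_12 = 3*815 + 514 = 2959.
  i=13: a_13=1, p_13 = 1*40787 + 11234 = 52021, q_13 = 1*2959 + 815 = 3774.
Check: 52021^2 - 190*3774^2 = 2706184441 - 2706184440 = 1, so (x, y) = (52021, 3774) solves the equation, and by the theorem it is the least positive solution.

(x, y) = (52021, 3774)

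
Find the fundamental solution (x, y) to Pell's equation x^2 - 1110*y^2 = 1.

First expand sqrt(1110) as a continued fraction. With x_i = (sqrt(1110) + m_i)/d_i and (m_0, d_0) = (0, 1): a_0 = floor(sqrt(1110)) = 33, since 33^2 = 1089 <= 1110 < 1156 = 34^2.
Iterate m_{i+1} = d_i*a_i - m_i, d_{i+1} = (1110 - m_{i+1}^2)/d_i, a_{i+1} = floor((a_0 + m_{i+1})/d_{i+1}):
  m_1 = 1*33 - 0 = 33, d_1 = (1110 - 33^2)/1 = 21/1 = 21, a_1 = floor((33 + 33)/21) = 3.
  m_2 = 21*3 - 33 = 30, d_2 = (1110 - 30^2)/21 = 210/21 = 10, a_2 = floor((33 + 30)/10) = 6.
  m_3 = 10*6 - 30 = 30, d_3 = (1110 - 30^2)/10 = 210/10 = 21, a_3 = floor((33 + 30)/21) = 3.
  m_4 = 21*3 - 30 = 33, d_4 = (1110 - 33^2)/21 = 21/21 = 1, a_4 = floor((33 + 33)/1) = 66.
  m_5 = 1*66 - 33 = 33, d_5 = (1110 - 33^2)/1 = 21/1 = 21: (m_5, d_5) = (m_1, d_1) = (33, 21), so from here the quotients repeat a_1, ..., a_4; the period length is 4.
So sqrt(1110) = [33; (3, 6, 3, 66)] with period length k = 4.
k is even, so the fundamental solution of x^2 - 1110y^2 = 1 is (p_{k-1}, q_{k-1}) = (p_3, q_3); compute convergents through index 3.
Convergents (p_i = a_i*p_{i-1} + p_{i-2}, q_i = a_i*q_{i-1} + q_{i-2} with p_{-2}=0, p_{-1}=1, q_{-2}=1, q_{-1}=0):
  i=0: a_0=33, p_0 = 33*1 + 0 = 33, q_0 = 33*0 + 1 = 1.
  i=1: a_1=3, p_1 = 3*33 + 1 = 100, q_1 = 3*1 + 0 = 3.
  i=2: a_2=6, p_2 = 6*100 + 33 = 633, q_2 = 6*3 + 1 = 19.
  i=3: a_3=3, p_3 = 3*633 + 100 = 1999, q_3 = 3*19 + 3 = 60.
Check: 1999^2 - 1110*60^2 = 3996001 - 3996000 = 1, so (x, y) = (1999, 60) solves the equation, and by the theorem it is the least positive solution.

(x, y) = (1999, 60)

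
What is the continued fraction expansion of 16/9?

[1; 1, 3, 2]

Run the Euclidean algorithm on 16 and 9; the successive quotients are the partial quotients a_0, a_1, ... (each step inverts the fractional part left over by the previous one):
  16 = 1*9 + 7, so a_0 = 1.
  9 = 1*7 + 2, so a_1 = 1.
  7 = 3*2 + 1, so a_2 = 3.
  2 = 2*1 + 0, so a_3 = 2.
The remainder reaches 0 after 4 divisions, so the expansion has 4 partial quotients, read off in order.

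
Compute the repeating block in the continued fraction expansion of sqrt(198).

Write x_i = (sqrt(198) + m_i)/d_i with (m_0, d_0) = (0, 1). a_0 = floor(sqrt(198)) = 14, since 14^2 = 196 <= 198 < 225 = 15^2.
Iterate m_{i+1} = d_i*a_i - m_i, d_{i+1} = (198 - m_{i+1}^2)/d_i, a_{i+1} = floor((a_0 + m_{i+1})/d_{i+1}):
  m_1 = 1*14 - 0 = 14, d_1 = (198 - 14^2)/1 = 2/1 = 2, a_1 = floor((14 + 14)/2) = 14.
  m_2 = 2*14 - 14 = 14, d_2 = (198 - 14^2)/2 = 2/2 = 1, a_2 = floor((14 + 14)/1) = 28.
  m_3 = 1*28 - 14 = 14, d_3 = (198 - 14^2)/1 = 2/1 = 2: (m_3, d_3) = (m_1, d_1) = (14, 2), so from here the quotients repeat a_1, a_2; the period length is 2.
Hence the expansion of sqrt(198) is a_0 = 14 followed by the repeating block 14, 28 (period 2).

[14; (14, 28)]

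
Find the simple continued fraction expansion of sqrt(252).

[15; (1, 6, 1, 30)]

Write x_i = (sqrt(252) + m_i)/d_i with (m_0, d_0) = (0, 1). a_0 = floor(sqrt(252)) = 15, since 15^2 = 225 <= 252 < 256 = 16^2.
Iterate m_{i+1} = d_i*a_i - m_i, d_{i+1} = (252 - m_{i+1}^2)/d_i, a_{i+1} = floor((a_0 + m_{i+1})/d_{i+1}):
  m_1 = 1*15 - 0 = 15, d_1 = (252 - 15^2)/1 = 27/1 = 27, a_1 = floor((15 + 15)/27) = 1.
  m_2 = 27*1 - 15 = 12, d_2 = (252 - 12^2)/27 = 108/27 = 4, a_2 = floor((15 + 12)/4) = 6.
  m_3 = 4*6 - 12 = 12, d_3 = (252 - 12^2)/4 = 108/4 = 27, a_3 = floor((15 + 12)/27) = 1.
  m_4 = 27*1 - 12 = 15, d_4 = (252 - 15^2)/27 = 27/27 = 1, a_4 = floor((15 + 15)/1) = 30.
  m_5 = 1*30 - 15 = 15, d_5 = (252 - 15^2)/1 = 27/1 = 27: (m_5, d_5) = (m_1, d_1) = (15, 27), so from here the quotients repeat a_1, ..., a_4; the period length is 4.
Hence the expansion of sqrt(252) is a_0 = 15 followed by the repeating block 1, 6, 1, 30 (period 4).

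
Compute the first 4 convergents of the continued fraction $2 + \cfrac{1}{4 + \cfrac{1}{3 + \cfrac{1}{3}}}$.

2/1, 9/4, 29/13, 96/43

Using the convergent recurrence p_i = a_i*p_{i-1} + p_{i-2}, q_i = a_i*q_{i-1} + q_{i-2} with p_{-2}=0, p_{-1}=1, q_{-2}=1, q_{-1}=0:
  i=0: a_0=2, p_0 = 2*1 + 0 = 2, q_0 = 2*0 + 1 = 1.
  i=1: a_1=4, p_1 = 4*2 + 1 = 9, q_1 = 4*1 + 0 = 4.
  i=2: a_2=3, p_2 = 3*9 + 2 = 29, q_2 = 3*4 + 1 = 13.
  i=3: a_3=3, p_3 = 3*29 + 9 = 96, q_3 = 3*13 + 4 = 43.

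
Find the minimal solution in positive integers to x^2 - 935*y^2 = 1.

First expand sqrt(935) as a continued fraction. With x_i = (sqrt(935) + m_i)/d_i and (m_0, d_0) = (0, 1): a_0 = floor(sqrt(935)) = 30, since 30^2 = 900 <= 935 < 961 = 31^2.
Iterate m_{i+1} = d_i*a_i - m_i, d_{i+1} = (935 - m_{i+1}^2)/d_i, a_{i+1} = floor((a_0 + m_{i+1})/d_{i+1}):
  m_1 = 1*30 - 0 = 30, d_1 = (935 - 30^2)/1 = 35/1 = 35, a_1 = floor((30 + 30)/35) = 1.
  m_2 = 35*1 - 30 = 5, d_2 = (935 - 5^2)/35 = 910/35 = 26, a_2 = floor((30 + 5)/26) = 1.
  m_3 = 26*1 - 5 = 21, d_3 = (935 - 21^2)/26 = 494/26 = 19, a_3 = floor((30 + 21)/19) = 2.
  m_4 = 19*2 - 21 = 17, d_4 = (935 - 17^2)/19 = 646/19 = 34, a_4 = floor((30 + 17)/34) = 1.
  m_5 = 34*1 - 17 = 17, d_5 = (935 - 17^2)/34 = 646/34 = 19, a_5 = floor((30 + 17)/19) = 2.
  m_6 = 19*2 - 17 = 21, d_6 = (935 - 21^2)/19 = 494/19 = 26, a_6 = floor((30 + 21)/26) = 1.
  m_7 = 26*1 - 21 = 5, d_7 = (935 - 5^2)/26 = 910/26 = 35, a_7 = floor((30 + 5)/35) = 1.
  m_8 = 35*1 - 5 = 30, d_8 = (935 - 30^2)/35 = 35/35 = 1, a_8 = floor((30 + 30)/1) = 60.
  m_9 = 1*60 - 30 = 30, d_9 = (935 - 30^2)/1 = 35/1 = 35: (m_9, d_9) = (m_1, d_1) = (30, 35), so from here the quotients repeat a_1, ..., a_8; the period length is 8.
So sqrt(935) = [30; (1, 1, 2, 1, 2, 1, 1, 60)] with period length k = 8.
k is even, so the fundamental solution of x^2 - 935y^2 = 1 is (p_{k-1}, q_{k-1}) = (p_7, q_7); compute convergents through index 7.
Convergents (p_i = a_i*p_{i-1} + p_{i-2}, q_i = a_i*q_{i-1} + q_{i-2} with p_{-2}=0, p_{-1}=1, q_{-2}=1, q_{-1}=0):
  i=0: a_0=30, p_0 = 30*1 + 0 = 30, q_0 = 30*0 + 1 = 1.
  i=1: a_1=1, p_1 = 1*30 + 1 = 31, q_1 = 1*1 + 0 = 1.
  i=2: a_2=1, p_2 = 1*31 + 30 = 61, q_2 = 1*1 + 1 = 2.
  i=3: a_3=2, p_3 = 2*61 + 31 = 153, q_3 = 2*2 + 1 = 5.
  i=4: a_4=1, p_4 = 1*153 + 61 = 214, q_4 = 1*5 + 2 = 7.
  i=5: a_5=2, p_5 = 2*214 + 153 = 581, q_5 = 2*7 + 5 = 19.
  i=6: a_6=1, p_6 = 1*581 + 214 = 795, q_6 = 1*19 + 7 = 26.
  i=7: a_7=1, p_7 = 1*795 + 581 = 1376, q_7 = 1*26 + 19 = 45.
Check: 1376^2 - 935*45^2 = 1893376 - 1893375 = 1, so (x, y) = (1376, 45) solves the equation, and by the theorem it is the least positive solution.

(x, y) = (1376, 45)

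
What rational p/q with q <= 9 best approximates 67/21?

Expand x = 67/21 as a continued fraction with the Euclidean algorithm:
  67 = 3*21 + 4, so a_0 = 3.
  21 = 5*4 + 1, so a_1 = 5.
  4 = 4*1 + 0, so a_2 = 4.
so x = [3; 5, 4].
Convergents (p_i = a_i*p_{i-1} + p_{i-2}, q_i = a_i*q_{i-1} + q_{i-2} with p_{-2}=0, p_{-1}=1, q_{-2}=1, q_{-1}=0), until the denominator exceeds 9:
  i=0: a_0=3, p_0 = 3*1 + 0 = 3, q_0 = 3*0 + 1 = 1.
  i=1: a_1=5, p_1 = 5*3 + 1 = 16, q_1 = 5*1 + 0 = 5.
  i=2: a_2=4, p_2 = 4*16 + 3 = 67, q_2 = 4*5 + 1 = 21.
q_2 = 21 > 9, so the last convergent with denominator <= 9 is p_1/q_1 = 16/5.
The closest fraction with denominator <= 9 is either p_1/q_1 or the intermediate fraction (k*p_1 + p_0)/(k*q_1 + q_0) with the largest k >= 1 whose denominator stays <= 9; these approach x as k grows, and every other convergent or intermediate fraction in range is farther away.
Largest k: floor((9 - q_0)/q_1) = floor((9 - 1)/5) = 1.
That gives (1*16 + 3)/(1*5 + 1) = 19/6.
Compare the errors: |x - 16/5| = |67*5 - 16*21|/(21*5) = 1/105, and |x - 19/6| = |67*6 - 19*21|/(21*6) = 3/126.
Cross-multiplying, 1*126 = 126 < 315 = 3*105, so 1/105 is smaller: the convergent 16/5 is closer to x than 19/6.

16/5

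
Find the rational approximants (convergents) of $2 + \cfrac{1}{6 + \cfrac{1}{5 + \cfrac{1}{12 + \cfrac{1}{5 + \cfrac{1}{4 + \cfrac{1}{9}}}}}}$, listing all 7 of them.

2/1, 13/6, 67/31, 817/378, 4152/1921, 17425/8062, 160977/74479

Using the convergent recurrence p_i = a_i*p_{i-1} + p_{i-2}, q_i = a_i*q_{i-1} + q_{i-2} with p_{-2}=0, p_{-1}=1, q_{-2}=1, q_{-1}=0:
  i=0: a_0=2, p_0 = 2*1 + 0 = 2, q_0 = 2*0 + 1 = 1.
  i=1: a_1=6, p_1 = 6*2 + 1 = 13, q_1 = 6*1 + 0 = 6.
  i=2: a_2=5, p_2 = 5*13 + 2 = 67, q_2 = 5*6 + 1 = 31.
  i=3: a_3=12, p_3 = 12*67 + 13 = 817, q_3 = 12*31 + 6 = 378.
  i=4: a_4=5, p_4 = 5*817 + 67 = 4152, q_4 = 5*378 + 31 = 1921.
  i=5: a_5=4, p_5 = 4*4152 + 817 = 17425, q_5 = 4*1921 + 378 = 8062.
  i=6: a_6=9, p_6 = 9*17425 + 4152 = 160977, q_6 = 9*8062 + 1921 = 74479.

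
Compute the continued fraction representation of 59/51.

[1; 6, 2, 1, 2]

Run the Euclidean algorithm on 59 and 51; the successive quotients are the partial quotients a_0, a_1, ... (each step inverts the fractional part left over by the previous one):
  59 = 1*51 + 8, so a_0 = 1.
  51 = 6*8 + 3, so a_1 = 6.
  8 = 2*3 + 2, so a_2 = 2.
  3 = 1*2 + 1, so a_3 = 1.
  2 = 2*1 + 0, so a_4 = 2.
The remainder reaches 0 after 5 divisions, so the expansion has 5 partial quotients, read off in order.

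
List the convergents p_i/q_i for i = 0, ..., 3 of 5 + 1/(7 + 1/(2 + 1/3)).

Using the convergent recurrence p_i = a_i*p_{i-1} + p_{i-2}, q_i = a_i*q_{i-1} + q_{i-2} with p_{-2}=0, p_{-1}=1, q_{-2}=1, q_{-1}=0:
  i=0: a_0=5, p_0 = 5*1 + 0 = 5, q_0 = 5*0 + 1 = 1.
  i=1: a_1=7, p_1 = 7*5 + 1 = 36, q_1 = 7*1 + 0 = 7.
  i=2: a_2=2, p_2 = 2*36 + 5 = 77, q_2 = 2*7 + 1 = 15.
  i=3: a_3=3, p_3 = 3*77 + 36 = 267, q_3 = 3*15 + 7 = 52.

5/1, 36/7, 77/15, 267/52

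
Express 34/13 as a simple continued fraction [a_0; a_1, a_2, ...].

[2; 1, 1, 1, 1, 2]

Run the Euclidean algorithm on 34 and 13; the successive quotients are the partial quotients a_0, a_1, ... (each step inverts the fractional part left over by the previous one):
  34 = 2*13 + 8, so a_0 = 2.
  13 = 1*8 + 5, so a_1 = 1.
  8 = 1*5 + 3, so a_2 = 1.
  5 = 1*3 + 2, so a_3 = 1.
  3 = 1*2 + 1, so a_4 = 1.
  2 = 2*1 + 0, so a_5 = 2.
The remainder reaches 0 after 6 divisions, so the expansion has 6 partial quotients, read off in order.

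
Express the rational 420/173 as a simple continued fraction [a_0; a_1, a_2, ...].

[2; 2, 2, 1, 24]

Run the Euclidean algorithm on 420 and 173; the successive quotients are the partial quotients a_0, a_1, ... (each step inverts the fractional part left over by the previous one):
  420 = 2*173 + 74, so a_0 = 2.
  173 = 2*74 + 25, so a_1 = 2.
  74 = 2*25 + 24, so a_2 = 2.
  25 = 1*24 + 1, so a_3 = 1.
  24 = 24*1 + 0, so a_4 = 24.
The remainder reaches 0 after 5 divisions, so the expansion has 5 partial quotients, read off in order.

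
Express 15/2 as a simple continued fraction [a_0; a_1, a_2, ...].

[7; 2]

Run the Euclidean algorithm on 15 and 2; the successive quotients are the partial quotients a_0, a_1, ... (each step inverts the fractional part left over by the previous one):
  15 = 7*2 + 1, so a_0 = 7.
  2 = 2*1 + 0, so a_1 = 2.
The remainder reaches 0 after 2 divisions, so the expansion has 2 partial quotients, read off in order.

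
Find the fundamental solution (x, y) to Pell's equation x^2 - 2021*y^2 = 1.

First expand sqrt(2021) as a continued fraction. With x_i = (sqrt(2021) + m_i)/d_i and (m_0, d_0) = (0, 1): a_0 = floor(sqrt(2021)) = 44, since 44^2 = 1936 <= 2021 < 2025 = 45^2.
Iterate m_{i+1} = d_i*a_i - m_i, d_{i+1} = (2021 - m_{i+1}^2)/d_i, a_{i+1} = floor((a_0 + m_{i+1})/d_{i+1}):
  m_1 = 1*44 - 0 = 44, d_1 = (2021 - 44^2)/1 = 85/1 = 85, a_1 = floor((44 + 44)/85) = 1.
  m_2 = 85*1 - 44 = 41, d_2 = (2021 - 41^2)/85 = 340/85 = 4, a_2 = floor((44 + 41)/4) = 21.
  m_3 = 4*21 - 41 = 43, d_3 = (2021 - 43^2)/4 = 172/4 = 43, a_3 = floor((44 + 43)/43) = 2.
  m_4 = 43*2 - 43 = 43, d_4 = (2021 - 43^2)/43 = 172/43 = 4, a_4 = floor((44 + 43)/4) = 21.
  m_5 = 4*21 - 43 = 41, d_5 = (2021 - 41^2)/4 = 340/4 = 85, a_5 = floor((44 + 41)/85) = 1.
  m_6 = 85*1 - 41 = 44, d_6 = (2021 - 44^2)/85 = 85/85 = 1, a_6 = floor((44 + 44)/1) = 88.
  m_7 = 1*88 - 44 = 44, d_7 = (2021 - 44^2)/1 = 85/1 = 85: (m_7, d_7) = (m_1, d_1) = (44, 85), so from here the quotients repeat a_1, ..., a_6; the period length is 6.
So sqrt(2021) = [44; (1, 21, 2, 21, 1, 88)] with period length k = 6.
k is even, so the fundamental solution of x^2 - 2021y^2 = 1 is (p_{k-1}, q_{k-1}) = (p_5, q_5); compute convergents through index 5.
Convergents (p_i = a_i*p_{i-1} + p_{i-2}, q_i = a_i*q_{i-1} + q_{i-2} with p_{-2}=0, p_{-1}=1, q_{-2}=1, q_{-1}=0):
  i=0: a_0=44, p_0 = 44*1 + 0 = 44, q_0 = 44*0 + 1 = 1.
  i=1: a_1=1, p_1 = 1*44 + 1 = 45, q_1 = 1*1 + 0 = 1.
  i=2: a_2=21, p_2 = 21*45 + 44 = 989, q_2 = 21*1 + 1 = 22.
  i=3: a_3=2, p_3 = 2*989 + 45 = 2023, q_3 = 2*22 + 1 = 45.
  i=4: a_4=21, p_4 = 21*2023 + 989 = 43472, q_4 = 21*45 + 22 = 967.
  i=5: a_5=1, p_5 = 1*43472 + 2023 = 45495, q_5 = 1*967 + 45 = 1012.
Check: 45495^2 - 2021*1012^2 = 2069795025 - 2069795024 = 1, so (x, y) = (45495, 1012) solves the equation, and by the theorem it is the least positive solution.

(x, y) = (45495, 1012)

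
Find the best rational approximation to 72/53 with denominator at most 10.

11/8

Expand x = 72/53 as a continued fraction with the Euclidean algorithm:
  72 = 1*53 + 19, so a_0 = 1.
  53 = 2*19 + 15, so a_1 = 2.
  19 = 1*15 + 4, so a_2 = 1.
  15 = 3*4 + 3, so a_3 = 3.
  4 = 1*3 + 1, so a_4 = 1.
  3 = 3*1 + 0, so a_5 = 3.
so x = [1; 2, 1, 3, 1, 3].
Convergents (p_i = a_i*p_{i-1} + p_{i-2}, q_i = a_i*q_{i-1} + q_{i-2} with p_{-2}=0, p_{-1}=1, q_{-2}=1, q_{-1}=0), until the denominator exceeds 10:
  i=0: a_0=1, p_0 = 1*1 + 0 = 1, q_0 = 1*0 + 1 = 1.
  i=1: a_1=2, p_1 = 2*1 + 1 = 3, q_1 = 2*1 + 0 = 2.
  i=2: a_2=1, p_2 = 1*3 + 1 = 4, q_2 = 1*2 + 1 = 3.
  i=3: a_3=3, p_3 = 3*4 + 3 = 15, q_3 = 3*3 + 2 = 11.
q_3 = 11 > 10, so the last convergent with denominator <= 10 is p_2/q_2 = 4/3.
The closest fraction with denominator <= 10 is either p_2/q_2 or the intermediate fraction (k*p_2 + p_1)/(k*q_2 + q_1) with the largest k >= 1 whose denominator stays <= 10; these approach x as k grows, and every other convergent or intermediate fraction in range is farther away.
Largest k: floor((10 - q_1)/q_2) = floor((10 - 2)/3) = 2.
That gives (2*4 + 3)/(2*3 + 2) = 11/8.
Compare the errors: |x - 4/3| = |72*3 - 4*53|/(53*3) = 4/159, and |x - 11/8| = |72*8 - 11*53|/(53*8) = 7/424.
Cross-multiplying, 7*159 = 1113 < 1696 = 4*424, so 7/424 is smaller: the intermediate fraction 11/8 is closer to x than 4/3.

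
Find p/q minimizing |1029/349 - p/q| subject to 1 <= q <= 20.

Expand x = 1029/349 as a continued fraction with the Euclidean algorithm:
  1029 = 2*349 + 331, so a_0 = 2.
  349 = 1*331 + 18, so a_1 = 1.
  331 = 18*18 + 7, so a_2 = 18.
  18 = 2*7 + 4, so a_3 = 2.
  7 = 1*4 + 3, so a_4 = 1.
  4 = 1*3 + 1, so a_5 = 1.
  3 = 3*1 + 0, so a_6 = 3.
so x = [2; 1, 18, 2, 1, 1, 3].
Convergents (p_i = a_i*p_{i-1} + p_{i-2}, q_i = a_i*q_{i-1} + q_{i-2} with p_{-2}=0, p_{-1}=1, q_{-2}=1, q_{-1}=0), until the denominator exceeds 20:
  i=0: a_0=2, p_0 = 2*1 + 0 = 2, q_0 = 2*0 + 1 = 1.
  i=1: a_1=1, p_1 = 1*2 + 1 = 3, q_1 = 1*1 + 0 = 1.
  i=2: a_2=18, p_2 = 18*3 + 2 = 56, q_2 = 18*1 + 1 = 19.
  i=3: a_3=2, p_3 = 2*56 + 3 = 115, q_3 = 2*19 + 1 = 39.
q_3 = 39 > 20, so the last convergent with denominator <= 20 is p_2/q_2 = 56/19.
The closest fraction with denominator <= 20 is either p_2/q_2 or the intermediate fraction (k*p_2 + p_1)/(k*q_2 + q_1) with the largest k >= 1 whose denominator stays <= 20; these approach x as k grows, and every other convergent or intermediate fraction in range is farther away.
Largest k: floor((20 - q_1)/q_2) = floor((20 - 1)/19) = 1.
That gives (1*56 + 3)/(1*19 + 1) = 59/20.
Compare the errors: |x - 56/19| = |1029*19 - 56*349|/(349*19) = 7/6631, and |x - 59/20| = |1029*20 - 59*349|/(349*20) = 11/6980.
Cross-multiplying, 7*6980 = 48860 < 72941 = 11*6631, so 7/6631 is smaller: the convergent 56/19 is closer to x than 59/20.

56/19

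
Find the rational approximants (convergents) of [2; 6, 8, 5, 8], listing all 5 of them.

2/1, 13/6, 106/49, 543/251, 4450/2057

Using the convergent recurrence p_i = a_i*p_{i-1} + p_{i-2}, q_i = a_i*q_{i-1} + q_{i-2} with p_{-2}=0, p_{-1}=1, q_{-2}=1, q_{-1}=0:
  i=0: a_0=2, p_0 = 2*1 + 0 = 2, q_0 = 2*0 + 1 = 1.
  i=1: a_1=6, p_1 = 6*2 + 1 = 13, q_1 = 6*1 + 0 = 6.
  i=2: a_2=8, p_2 = 8*13 + 2 = 106, q_2 = 8*6 + 1 = 49.
  i=3: a_3=5, p_3 = 5*106 + 13 = 543, q_3 = 5*49 + 6 = 251.
  i=4: a_4=8, p_4 = 8*543 + 106 = 4450, q_4 = 8*251 + 49 = 2057.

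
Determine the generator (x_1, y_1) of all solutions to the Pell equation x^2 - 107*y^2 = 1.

First expand sqrt(107) as a continued fraction. With x_i = (sqrt(107) + m_i)/d_i and (m_0, d_0) = (0, 1): a_0 = floor(sqrt(107)) = 10, since 10^2 = 100 <= 107 < 121 = 11^2.
Iterate m_{i+1} = d_i*a_i - m_i, d_{i+1} = (107 - m_{i+1}^2)/d_i, a_{i+1} = floor((a_0 + m_{i+1})/d_{i+1}):
  m_1 = 1*10 - 0 = 10, d_1 = (107 - 10^2)/1 = 7/1 = 7, a_1 = floor((10 + 10)/7) = 2.
  m_2 = 7*2 - 10 = 4, d_2 = (107 - 4^2)/7 = 91/7 = 13, a_2 = floor((10 + 4)/13) = 1.
  m_3 = 13*1 - 4 = 9, d_3 = (107 - 9^2)/13 = 26/13 = 2, a_3 = floor((10 + 9)/2) = 9.
  m_4 = 2*9 - 9 = 9, d_4 = (107 - 9^2)/2 = 26/2 = 13, a_4 = floor((10 + 9)/13) = 1.
  m_5 = 13*1 - 9 = 4, d_5 = (107 - 4^2)/13 = 91/13 = 7, a_5 = floor((10 + 4)/7) = 2.
  m_6 = 7*2 - 4 = 10, d_6 = (107 - 10^2)/7 = 7/7 = 1, a_6 = floor((10 + 10)/1) = 20.
  m_7 = 1*20 - 10 = 10, d_7 = (107 - 10^2)/1 = 7/1 = 7: (m_7, d_7) = (m_1, d_1) = (10, 7), so from here the quotients repeat a_1, ..., a_6; the period length is 6.
So sqrt(107) = [10; (2, 1, 9, 1, 2, 20)] with period length k = 6.
k is even, so the fundamental solution of x^2 - 107y^2 = 1 is (p_{k-1}, q_{k-1}) = (p_5, q_5); compute convergents through index 5.
Convergents (p_i = a_i*p_{i-1} + p_{i-2}, q_i = a_i*q_{i-1} + q_{i-2} with p_{-2}=0, p_{-1}=1, q_{-2}=1, q_{-1}=0):
  i=0: a_0=10, p_0 = 10*1 + 0 = 10, q_0 = 10*0 + 1 = 1.
  i=1: a_1=2, p_1 = 2*10 + 1 = 21, q_1 = 2*1 + 0 = 2.
  i=2: a_2=1, p_2 = 1*21 + 10 = 31, q_2 = 1*2 + 1 = 3.
  i=3: a_3=9, p_3 = 9*31 + 21 = 300, q_3 = 9*3 + 2 = 29.
  i=4: a_4=1, p_4 = 1*300 + 31 = 331, q_4 = 1*29 + 3 = 32.
  i=5: a_5=2, p_5 = 2*331 + 300 = 962, q_5 = 2*32 + 29 = 93.
Check: 962^2 - 107*93^2 = 925444 - 925443 = 1, so (x, y) = (962, 93) solves the equation, and by the theorem it is the least positive solution.

(x, y) = (962, 93)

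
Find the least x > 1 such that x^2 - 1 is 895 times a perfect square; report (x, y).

First expand sqrt(895) as a continued fraction. With x_i = (sqrt(895) + m_i)/d_i and (m_0, d_0) = (0, 1): a_0 = floor(sqrt(895)) = 29, since 29^2 = 841 <= 895 < 900 = 30^2.
Iterate m_{i+1} = d_i*a_i - m_i, d_{i+1} = (895 - m_{i+1}^2)/d_i, a_{i+1} = floor((a_0 + m_{i+1})/d_{i+1}):
  m_1 = 1*29 - 0 = 29, d_1 = (895 - 29^2)/1 = 54/1 = 54, a_1 = floor((29 + 29)/54) = 1.
  m_2 = 54*1 - 29 = 25, d_2 = (895 - 25^2)/54 = 270/54 = 5, a_2 = floor((29 + 25)/5) = 10.
  m_3 = 5*10 - 25 = 25, d_3 = (895 - 25^2)/5 = 270/5 = 54, a_3 = floor((29 + 25)/54) = 1.
  m_4 = 54*1 - 25 = 29, d_4 = (895 - 29^2)/54 = 54/54 = 1, a_4 = floor((29 + 29)/1) = 58.
  m_5 = 1*58 - 29 = 29, d_5 = (895 - 29^2)/1 = 54/1 = 54: (m_5, d_5) = (m_1, d_1) = (29, 54), so from here the quotients repeat a_1, ..., a_4; the period length is 4.
So sqrt(895) = [29; (1, 10, 1, 58)] with period length k = 4.
k is even, so the fundamental solution of x^2 - 895y^2 = 1 is (p_{k-1}, q_{k-1}) = (p_3, q_3); compute convergents through index 3.
Convergents (p_i = a_i*p_{i-1} + p_{i-2}, q_i = a_i*q_{i-1} + q_{i-2} with p_{-2}=0, p_{-1}=1, q_{-2}=1, q_{-1}=0):
  i=0: a_0=29, p_0 = 29*1 + 0 = 29, q_0 = 29*0 + 1 = 1.
  i=1: a_1=1, p_1 = 1*29 + 1 = 30, q_1 = 1*1 + 0 = 1.
  i=2: a_2=10, p_2 = 10*30 + 29 = 329, q_2 = 10*1 + 1 = 11.
  i=3: a_3=1, p_3 = 1*329 + 30 = 359, q_3 = 1*11 + 1 = 12.
Check: 359^2 - 895*12^2 = 128881 - 128880 = 1, so (x, y) = (359, 12) solves the equation, and by the theorem it is the least positive solution.

(x, y) = (359, 12)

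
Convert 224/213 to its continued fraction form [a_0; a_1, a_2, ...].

Run the Euclidean algorithm on 224 and 213; the successive quotients are the partial quotients a_0, a_1, ... (each step inverts the fractional part left over by the previous one):
  224 = 1*213 + 11, so a_0 = 1.
  213 = 19*11 + 4, so a_1 = 19.
  11 = 2*4 + 3, so a_2 = 2.
  4 = 1*3 + 1, so a_3 = 1.
  3 = 3*1 + 0, so a_4 = 3.
The remainder reaches 0 after 5 divisions, so the expansion has 5 partial quotients, read off in order.

[1; 19, 2, 1, 3]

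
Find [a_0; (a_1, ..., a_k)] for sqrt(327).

Write x_i = (sqrt(327) + m_i)/d_i with (m_0, d_0) = (0, 1). a_0 = floor(sqrt(327)) = 18, since 18^2 = 324 <= 327 < 361 = 19^2.
Iterate m_{i+1} = d_i*a_i - m_i, d_{i+1} = (327 - m_{i+1}^2)/d_i, a_{i+1} = floor((a_0 + m_{i+1})/d_{i+1}):
  m_1 = 1*18 - 0 = 18, d_1 = (327 - 18^2)/1 = 3/1 = 3, a_1 = floor((18 + 18)/3) = 12.
  m_2 = 3*12 - 18 = 18, d_2 = (327 - 18^2)/3 = 3/3 = 1, a_2 = floor((18 + 18)/1) = 36.
  m_3 = 1*36 - 18 = 18, d_3 = (327 - 18^2)/1 = 3/1 = 3: (m_3, d_3) = (m_1, d_1) = (18, 3), so from here the quotients repeat a_1, a_2; the period length is 2.
Hence the expansion of sqrt(327) is a_0 = 18 followed by the repeating block 12, 36 (period 2).

[18; (12, 36)]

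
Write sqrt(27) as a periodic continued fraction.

Write x_i = (sqrt(27) + m_i)/d_i with (m_0, d_0) = (0, 1). a_0 = floor(sqrt(27)) = 5, since 5^2 = 25 <= 27 < 36 = 6^2.
Iterate m_{i+1} = d_i*a_i - m_i, d_{i+1} = (27 - m_{i+1}^2)/d_i, a_{i+1} = floor((a_0 + m_{i+1})/d_{i+1}):
  m_1 = 1*5 - 0 = 5, d_1 = (27 - 5^2)/1 = 2/1 = 2, a_1 = floor((5 + 5)/2) = 5.
  m_2 = 2*5 - 5 = 5, d_2 = (27 - 5^2)/2 = 2/2 = 1, a_2 = floor((5 + 5)/1) = 10.
  m_3 = 1*10 - 5 = 5, d_3 = (27 - 5^2)/1 = 2/1 = 2: (m_3, d_3) = (m_1, d_1) = (5, 2), so from here the quotients repeat a_1, a_2; the period length is 2.
Hence the expansion of sqrt(27) is a_0 = 5 followed by the repeating block 5, 10 (period 2).

[5; (5, 10)]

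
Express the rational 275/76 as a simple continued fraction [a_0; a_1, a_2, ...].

Run the Euclidean algorithm on 275 and 76; the successive quotients are the partial quotients a_0, a_1, ... (each step inverts the fractional part left over by the previous one):
  275 = 3*76 + 47, so a_0 = 3.
  76 = 1*47 + 29, so a_1 = 1.
  47 = 1*29 + 18, so a_2 = 1.
  29 = 1*18 + 11, so a_3 = 1.
  18 = 1*11 + 7, so a_4 = 1.
  11 = 1*7 + 4, so a_5 = 1.
  7 = 1*4 + 3, so a_6 = 1.
  4 = 1*3 + 1, so a_7 = 1.
  3 = 3*1 + 0, so a_8 = 3.
The remainder reaches 0 after 9 divisions, so the expansion has 9 partial quotients, read off in order.

[3; 1, 1, 1, 1, 1, 1, 1, 3]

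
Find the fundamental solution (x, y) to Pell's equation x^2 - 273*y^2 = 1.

First expand sqrt(273) as a continued fraction. With x_i = (sqrt(273) + m_i)/d_i and (m_0, d_0) = (0, 1): a_0 = floor(sqrt(273)) = 16, since 16^2 = 256 <= 273 < 289 = 17^2.
Iterate m_{i+1} = d_i*a_i - m_i, d_{i+1} = (273 - m_{i+1}^2)/d_i, a_{i+1} = floor((a_0 + m_{i+1})/d_{i+1}):
  m_1 = 1*16 - 0 = 16, d_1 = (273 - 16^2)/1 = 17/1 = 17, a_1 = floor((16 + 16)/17) = 1.
  m_2 = 17*1 - 16 = 1, d_2 = (273 - 1^2)/17 = 272/17 = 16, a_2 = floor((16 + 1)/16) = 1.
  m_3 = 16*1 - 1 = 15, d_3 = (273 - 15^2)/16 = 48/16 = 3, a_3 = floor((16 + 15)/3) = 10.
  m_4 = 3*10 - 15 = 15, d_4 = (273 - 15^2)/3 = 48/3 = 16, a_4 = floor((16 + 15)/16) = 1.
  m_5 = 16*1 - 15 = 1, d_5 = (273 - 1^2)/16 = 272/16 = 17, a_5 = floor((16 + 1)/17) = 1.
  m_6 = 17*1 - 1 = 16, d_6 = (273 - 16^2)/17 = 17/17 = 1, a_6 = floor((16 + 16)/1) = 32.
  m_7 = 1*32 - 16 = 16, d_7 = (273 - 16^2)/1 = 17/1 = 17: (m_7, d_7) = (m_1, d_1) = (16, 17), so from here the quotients repeat a_1, ..., a_6; the period length is 6.
So sqrt(273) = [16; (1, 1, 10, 1, 1, 32)] with period length k = 6.
k is even, so the fundamental solution of x^2 - 273y^2 = 1 is (p_{k-1}, q_{k-1}) = (p_5, q_5); compute convergents through index 5.
Convergents (p_i = a_i*p_{i-1} + p_{i-2}, q_i = a_i*q_{i-1} + q_{i-2} with p_{-2}=0, p_{-1}=1, q_{-2}=1, q_{-1}=0):
  i=0: a_0=16, p_0 = 16*1 + 0 = 16, q_0 = 16*0 + 1 = 1.
  i=1: a_1=1, p_1 = 1*16 + 1 = 17, q_1 = 1*1 + 0 = 1.
  i=2: a_2=1, p_2 = 1*17 + 16 = 33, q_2 = 1*1 + 1 = 2.
  i=3: a_3=10, p_3 = 10*33 + 17 = 347, q_3 = 10*2 + 1 = 21.
  i=4: a_4=1, p_4 = 1*347 + 33 = 380, q_4 = 1*21 + 2 = 23.
  i=5: a_5=1, p_5 = 1*380 + 347 = 727, q_5 = 1*23 + 21 = 44.
Check: 727^2 - 273*44^2 = 528529 - 528528 = 1, so (x, y) = (727, 44) solves the equation, and by the theorem it is the least positive solution.

(x, y) = (727, 44)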